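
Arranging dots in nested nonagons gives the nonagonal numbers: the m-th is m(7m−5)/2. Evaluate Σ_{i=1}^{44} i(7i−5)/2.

Σ i(7i−5)/2 = (7Σi² − 5Σi) / 2 over i = 1..44.
Σi = 990 and Σi² = 29370.
(7·29370 − 5·990) / 2 = 200640/2 = 100320.

100320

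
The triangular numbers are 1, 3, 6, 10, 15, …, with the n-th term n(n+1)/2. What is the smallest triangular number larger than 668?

703

Solve n(n+1)/2 > 668 for integer n.
The largest n with value ≤ 668 is 36 (since 666 ≤ 668 < 703), so the first above is n = 37, value 703.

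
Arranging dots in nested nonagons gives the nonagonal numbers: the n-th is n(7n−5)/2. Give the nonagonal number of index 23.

23·(7·23 − 5)/2 = 23·156/2 = 23·78 = 1794.

1794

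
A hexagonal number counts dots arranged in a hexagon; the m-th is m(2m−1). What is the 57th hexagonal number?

6441

The 57th hexagonal number is n(2n−1) with n = 57.
57·(2·57 − 1) = 57·113 = 6441.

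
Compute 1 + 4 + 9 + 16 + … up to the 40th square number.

Σ_{i=1}^{40} i² = 40·41·81/6 = 22140.

22140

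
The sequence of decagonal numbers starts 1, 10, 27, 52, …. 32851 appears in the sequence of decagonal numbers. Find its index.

91

Set n(4n−3) = 32851, giving 4n² − 3n − 32851 = 0.
The discriminant is 9 + 16·32851 = 525625, and √525625 = 725.
So n = (3 + 725) / 8 = 728/8 = 91.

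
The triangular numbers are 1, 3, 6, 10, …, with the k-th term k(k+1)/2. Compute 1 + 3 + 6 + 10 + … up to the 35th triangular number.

Σ i(i+1)/2 = (Σi² + Σi) / 2 over i = 1..35.
Σi = 630 and Σi² = 14910.
(1·14910 + 1·630) / 2 = 15540/2 = 7770.

7770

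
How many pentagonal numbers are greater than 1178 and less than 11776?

60

The n-th pentagonal number is n(3n−1)/2.
Smallest index with value > 1178: n = 29 (giving 1247).
Largest index with value < 11776: n = 88 (giving 11572).
Indices 29 through 88: 60 terms.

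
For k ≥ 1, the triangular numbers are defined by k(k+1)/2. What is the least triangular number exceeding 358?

Solve n(n+1)/2 > 358 for integer n.
The largest n with value ≤ 358 is 26 (since 351 ≤ 358 < 378), so the first above is n = 27, value 378.

378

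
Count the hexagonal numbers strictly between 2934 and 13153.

The n-th hexagonal number is n(2n−1).
Smallest index with value > 2934: n = 39 (giving 3003).
Largest index with value < 13153: n = 81 (giving 13041).
Indices 39 through 81: 43 terms.

43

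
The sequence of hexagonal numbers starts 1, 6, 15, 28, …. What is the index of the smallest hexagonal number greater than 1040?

24

Solve n(2n−1) > 1040 for integer n.
The largest n with value ≤ 1040 is 23 (since 1035 ≤ 1040 < 1128), so the first above is n = 24, value 1128.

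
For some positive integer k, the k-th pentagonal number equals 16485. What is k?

105

Set n(3n−1)/2 = 16485, giving 3n² − n − 32970 = 0.
The discriminant is 1 + 24·16485 = 395641, and √395641 = 629.
So n = (1 + 629) / 6 = 630/6 = 105.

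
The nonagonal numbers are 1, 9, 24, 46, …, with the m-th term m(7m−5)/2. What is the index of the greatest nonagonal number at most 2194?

25

Solve n(7n−5)/2 ≤ 2194 for integer n.
n = 25 gives 2125 ≤ 2194, while n = 26 gives 2301 > 2194; so the answer is index 25.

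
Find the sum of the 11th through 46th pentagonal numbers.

Σ i(3i−1)/2 = (3Σi² − Σi) / 2 over i = 11..46.
Σi = 1081 − 55 = 1026 and Σi² = 33511 − 385 = 33126.
(3·33126 − 1·1026) / 2 = 98352/2 = 49176.

49176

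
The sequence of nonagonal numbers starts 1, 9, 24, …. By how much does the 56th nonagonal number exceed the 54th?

765

56·(7·56 − 5)/2 = 10836 and 54·(7·54 − 5)/2 = 10071.
Difference: 10836 − 10071 = 765.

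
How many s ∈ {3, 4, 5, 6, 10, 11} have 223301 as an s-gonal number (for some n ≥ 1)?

s = 3: P(3, 667) = 222778 and P(3, 668) = 223446; 223301 is not s-gonal.
s = 4: P(4, 472) = 222784 and P(4, 473) = 223729; 223301 is not s-gonal.
s = 5: P(5, 386) = 223301. ✓
s = 6: P(6, 334) = 222778 and P(6, 335) = 224115; 223301 is not s-gonal.
s = 10: P(10, 236) = 222076 and P(10, 237) = 223965; 223301 is not s-gonal.
s = 11: P(11, 223) = 223000 and P(11, 224) = 225008; 223301 is not s-gonal.
Hits: s ∈ {5} → 1.

1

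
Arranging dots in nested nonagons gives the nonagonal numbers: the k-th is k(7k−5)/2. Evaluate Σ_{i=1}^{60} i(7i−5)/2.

Σ i(7i−5)/2 = (7Σi² − 5Σi) / 2 over i = 1..60.
Σi = 1830 and Σi² = 73810.
(7·73810 − 5·1830) / 2 = 507520/2 = 253760.

253760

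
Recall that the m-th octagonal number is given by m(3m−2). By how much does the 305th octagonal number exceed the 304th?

Consecutive octagonal numbers differ by 6n − 5: here 6·305 − 5 = 1825.

1825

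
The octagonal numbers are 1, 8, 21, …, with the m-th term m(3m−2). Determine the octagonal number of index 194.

112520

194·(3·194 − 2) = 194·580 = 112520.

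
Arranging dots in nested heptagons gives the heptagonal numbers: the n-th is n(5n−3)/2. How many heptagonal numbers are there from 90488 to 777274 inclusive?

367

The n-th heptagonal number is n(5n−3)/2.
Smallest index with value ≥ 90488: n = 191 (giving 90916).
Largest index with value ≤ 777274: n = 557 (giving 774787).
Indices 191 through 557: 367 terms.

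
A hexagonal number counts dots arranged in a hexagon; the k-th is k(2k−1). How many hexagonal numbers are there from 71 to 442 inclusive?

The n-th hexagonal number is n(2n−1).
Smallest index with value ≥ 71: n = 7 (giving 91).
Largest index with value ≤ 442: n = 15 (giving 435).
Indices 7 through 15: 9 terms.

9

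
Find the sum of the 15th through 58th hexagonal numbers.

129822

Σ i(2i−1) = 2Σi² − Σi over i = 15..58.
Σi = 1711 − 105 = 1606 and Σi² = 66729 − 1015 = 65714.
2·65714 − 1·1606 = 129822.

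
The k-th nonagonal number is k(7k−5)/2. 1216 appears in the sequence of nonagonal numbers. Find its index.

Set n(7n−5)/2 = 1216, giving 7n² − 5n − 2432 = 0.
The discriminant is 25 + 56·1216 = 68121, and √68121 = 261.
So n = (5 + 261) / 14 = 266/14 = 19.
Check: 19·(7·19 − 5)/2 = 1216. ✓

19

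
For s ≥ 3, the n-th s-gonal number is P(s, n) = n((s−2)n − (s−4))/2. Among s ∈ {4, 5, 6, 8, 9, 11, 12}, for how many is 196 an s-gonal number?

2

s = 4: P(4, 14) = 196. ✓
s = 5: P(5, 11) = 176 and P(5, 12) = 210; 196 is not s-gonal.
s = 6: P(6, 10) = 190 and P(6, 11) = 231; 196 is not s-gonal.
s = 8: P(8, 8) = 176 and P(8, 9) = 225; 196 is not s-gonal.
s = 9: P(9, 7) = 154 and P(9, 8) = 204; 196 is not s-gonal.
s = 11: P(11, 7) = 196. ✓
s = 12: P(12, 6) = 156 and P(12, 7) = 217; 196 is not s-gonal.
Hits: s ∈ {4, 11} → 2.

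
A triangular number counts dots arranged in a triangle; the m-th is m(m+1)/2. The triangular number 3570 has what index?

84

Set n(n+1)/2 = 3570, giving n² + n − 7140 = 0.
The discriminant is 1 + 8·3570 = 28561, and √28561 = 169.
So n = (-1 + 169) / 2 = 168/2 = 84.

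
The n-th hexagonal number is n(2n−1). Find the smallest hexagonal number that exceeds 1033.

Solve n(2n−1) > 1033 for integer n.
The largest n with value ≤ 1033 is 22 (since 946 ≤ 1033 < 1035), so the first above is n = 23, value 1035.

1035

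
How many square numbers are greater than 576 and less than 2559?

The n-th square number is n².
Smallest index with value > 576: n = 25 (giving 625).
Largest index with value < 2559: n = 50 (giving 2500).
Indices 25 through 50: 26 terms.

26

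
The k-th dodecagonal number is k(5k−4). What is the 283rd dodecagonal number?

283·(5·283 − 4) = 283·1411 = 399313.

399313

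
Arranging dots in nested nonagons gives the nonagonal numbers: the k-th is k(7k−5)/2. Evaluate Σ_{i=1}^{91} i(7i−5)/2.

Σ i(7i−5)/2 = (7Σi² − 5Σi) / 2 over i = 1..91.
Σi = 4186 and Σi² = 255346.
(7·255346 − 5·4186) / 2 = 1766492/2 = 883246.

883246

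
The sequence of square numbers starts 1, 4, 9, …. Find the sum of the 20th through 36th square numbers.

Σ_{i=20}^{36} i² = 16206 − 2470 = 13736.

13736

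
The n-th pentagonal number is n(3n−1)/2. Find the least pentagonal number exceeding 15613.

15862

Solve n(3n−1)/2 > 15613 for integer n.
The largest n with value ≤ 15613 is 102 (since 15555 ≤ 15613 < 15862), so the first above is n = 103, value 15862.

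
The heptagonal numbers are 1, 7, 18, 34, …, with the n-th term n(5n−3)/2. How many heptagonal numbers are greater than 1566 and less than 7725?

The n-th heptagonal number is n(5n−3)/2.
Smallest index with value > 1566: n = 26 (giving 1651).
Largest index with value < 7725: n = 55 (giving 7480).
Indices 26 through 55: 30 terms.

30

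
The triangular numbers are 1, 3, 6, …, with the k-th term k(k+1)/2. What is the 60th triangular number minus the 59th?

60

Consecutive triangular numbers differ by n: T_{60} − T_{59} = 60.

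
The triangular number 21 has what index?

6

Set n(n+1)/2 = 21, giving n² + n − 42 = 0.
The discriminant is 1 + 8·21 = 169, and √169 = 13.
So n = (-1 + 13) / 2 = 12/2 = 6.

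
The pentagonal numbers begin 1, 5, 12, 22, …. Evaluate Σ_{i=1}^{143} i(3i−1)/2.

Σ i(3i−1)/2 = (3Σi² − Σi) / 2 over i = 1..143.
Σi = 10296 and Σi² = 984984.
(3·984984 − 1·10296) / 2 = 2944656/2 = 1472328.

1472328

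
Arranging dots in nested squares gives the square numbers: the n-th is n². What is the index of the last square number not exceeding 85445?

292

Solve n² ≤ 85445 for integer n.
n = 292 gives 85264 ≤ 85445, while n = 293 gives 85849 > 85445; so the answer is index 292.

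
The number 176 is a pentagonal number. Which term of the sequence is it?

Set n(3n−1)/2 = 176, giving 3n² − n − 352 = 0.
So n = (1 + 65) / 6 = 66/6 = 11.
Check: 11·(3·11 − 1)/2 = 176. ✓

11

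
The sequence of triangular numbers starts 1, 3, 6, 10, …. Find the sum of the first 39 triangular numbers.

10660

Σ i(i+1)/2 = (Σi² + Σi) / 2 over i = 1..39.
Σi = 780 and Σi² = 20540.
(1·20540 + 1·780) / 2 = 21320/2 = 10660.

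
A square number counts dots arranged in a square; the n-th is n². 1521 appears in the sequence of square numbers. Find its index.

39

We need n² = 1521, so n = √1521 = 39.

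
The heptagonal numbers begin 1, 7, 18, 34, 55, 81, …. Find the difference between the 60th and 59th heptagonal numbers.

296

Consecutive heptagonal numbers differ by 5n − 4: here 5·60 − 4 = 296.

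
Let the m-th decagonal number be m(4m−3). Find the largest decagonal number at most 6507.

6280

Solve n(4n−3) ≤ 6507 for integer n.
n = 40 gives 6280 ≤ 6507, while n = 41 gives 6601 > 6507; so the answer is 6280.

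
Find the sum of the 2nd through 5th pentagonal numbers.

Σ i(3i−1)/2 = (3Σi² − Σi) / 2 over i = 2..5.
Σi = 15 − 1 = 14 and Σi² = 55 − 1 = 54.
(3·54 − 1·14) / 2 = 148/2 = 74.

74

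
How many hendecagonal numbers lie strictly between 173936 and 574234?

The n-th hendecagonal number is n(9n−7)/2.
Smallest index with value > 173936: n = 197 (giving 173951).
Largest index with value < 574234: n = 357 (giving 572271).
Indices 197 through 357: 161 terms.

161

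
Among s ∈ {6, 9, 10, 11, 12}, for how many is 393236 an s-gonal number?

1

s = 6: P(6, 443) = 392055 and P(6, 444) = 393828; 393236 is not s-gonal.
s = 9: P(9, 335) = 391950 and P(9, 336) = 394296; 393236 is not s-gonal.
s = 10: P(10, 313) = 390937 and P(10, 314) = 393442; 393236 is not s-gonal.
s = 11: P(11, 296) = 393236. ✓
s = 12: P(12, 280) = 390880 and P(12, 281) = 393681; 393236 is not s-gonal.
Hits: s ∈ {11} → 1.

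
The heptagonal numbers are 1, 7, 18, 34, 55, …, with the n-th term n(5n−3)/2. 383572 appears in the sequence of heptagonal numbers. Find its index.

392

Set n(5n−3)/2 = 383572, giving 5n² − 3n − 767144 = 0.
So n = (3 + 3917) / 10 = 3920/10 = 392.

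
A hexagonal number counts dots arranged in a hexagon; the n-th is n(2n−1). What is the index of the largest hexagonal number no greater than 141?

Solve n(2n−1) ≤ 141 for integer n.
n = 8 gives 120 ≤ 141, while n = 9 gives 153 > 141; so the answer is index 8.

8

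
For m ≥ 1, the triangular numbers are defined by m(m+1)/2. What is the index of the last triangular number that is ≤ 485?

30

Solve n(n+1)/2 ≤ 485 for integer n.
n = 30 gives 465 ≤ 485, while n = 31 gives 496 > 485; so the answer is index 30.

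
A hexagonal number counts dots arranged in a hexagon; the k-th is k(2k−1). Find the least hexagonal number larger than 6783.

Solve n(2n−1) > 6783 for integer n.
The largest n with value ≤ 6783 is 58 (since 6670 ≤ 6783 < 6903), so the first above is n = 59, value 6903.

6903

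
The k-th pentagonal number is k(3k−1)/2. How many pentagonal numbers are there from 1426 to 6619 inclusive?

36

The n-th pentagonal number is n(3n−1)/2.
Smallest index with value ≥ 1426: n = 31 (giving 1426).
Largest index with value ≤ 6619: n = 66 (giving 6501).
Indices 31 through 66: 36 terms.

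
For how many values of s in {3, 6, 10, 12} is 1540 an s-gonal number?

3

s = 3: P(3, 55) = 1540. ✓
s = 6: P(6, 28) = 1540. ✓
s = 10: P(10, 20) = 1540. ✓
s = 12: P(12, 17) = 1377 and P(12, 18) = 1548; 1540 is not s-gonal.
Hits: s ∈ {3, 6, 10} → 3.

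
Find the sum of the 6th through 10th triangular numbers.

Σ i(i+1)/2 = (Σi² + Σi) / 2 over i = 6..10.
Σi = 55 − 15 = 40 and Σi² = 385 − 55 = 330.
(1·330 + 1·40) / 2 = 370/2 = 185.

185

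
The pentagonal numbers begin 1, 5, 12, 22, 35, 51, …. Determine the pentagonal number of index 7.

7·(3·7 − 1)/2 = 7·20/2 = 7·10 = 70.

70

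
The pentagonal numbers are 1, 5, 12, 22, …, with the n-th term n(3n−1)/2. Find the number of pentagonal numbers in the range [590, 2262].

The n-th pentagonal number is n(3n−1)/2.
Smallest index with value ≥ 590: n = 20 (giving 590).
Largest index with value ≤ 2262: n = 39 (giving 2262).
Indices 20 through 39: 20 terms.

20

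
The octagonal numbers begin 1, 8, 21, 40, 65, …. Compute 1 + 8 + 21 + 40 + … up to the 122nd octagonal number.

Σ i(3i−2) = 3Σi² − 2Σi over i = 1..122.
Σi = 7503 and Σi² = 612745.
3·612745 − 2·7503 = 1823229.

1823229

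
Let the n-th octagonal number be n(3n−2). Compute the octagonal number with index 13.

481

13·(3·13 − 2) = 13·37 = 481.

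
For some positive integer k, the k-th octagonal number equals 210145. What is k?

265

Set n(3n−2) = 210145, giving 3n² − 2n − 210145 = 0.
The discriminant is 4 + 12·210145 = 2521744, and √2521744 = 1588.
So n = (2 + 1588) / 6 = 1590/6 = 265.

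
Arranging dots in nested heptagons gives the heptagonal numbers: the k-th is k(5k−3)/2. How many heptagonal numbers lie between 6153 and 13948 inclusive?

25

The n-th heptagonal number is n(5n−3)/2.
Smallest index with value ≥ 6153: n = 50 (giving 6175).
Largest index with value ≤ 13948: n = 74 (giving 13579).
Indices 50 through 74: 25 terms.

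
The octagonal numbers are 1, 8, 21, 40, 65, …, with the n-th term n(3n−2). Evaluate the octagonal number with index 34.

3400

34·(3·34 − 2) = 34·100 = 3400.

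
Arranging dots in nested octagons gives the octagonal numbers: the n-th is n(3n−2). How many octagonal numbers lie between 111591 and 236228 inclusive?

The n-th octagonal number is n(3n−2).
Smallest index with value ≥ 111591: n = 194 (giving 112520).
Largest index with value ≤ 236228: n = 280 (giving 234640).
Indices 194 through 280: 87 terms.

87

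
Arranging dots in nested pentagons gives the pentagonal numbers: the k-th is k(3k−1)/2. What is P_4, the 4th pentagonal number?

22

The 4th pentagonal number is n(3n−1)/2 with n = 4.
4·(3·4 − 1)/2 = 4·11/2 = 22.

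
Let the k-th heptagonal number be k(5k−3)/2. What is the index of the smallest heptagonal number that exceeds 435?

14

Solve n(5n−3)/2 > 435 for integer n.
The largest n with value ≤ 435 is 13 (since 403 ≤ 435 < 469), so the first above is n = 14, value 469.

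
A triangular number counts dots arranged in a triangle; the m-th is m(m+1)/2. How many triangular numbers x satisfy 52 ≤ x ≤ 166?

The n-th triangular number is n(n+1)/2.
Smallest index with value ≥ 52: n = 10 (giving 55).
Largest index with value ≤ 166: n = 17 (giving 153).
Indices 10 through 17: 8 terms.

8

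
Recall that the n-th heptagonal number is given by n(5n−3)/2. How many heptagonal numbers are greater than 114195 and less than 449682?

210

The n-th heptagonal number is n(5n−3)/2.
Smallest index with value > 114195: n = 215 (giving 115240).
Largest index with value < 449682: n = 424 (giving 448804).
Indices 215 through 424: 210 terms.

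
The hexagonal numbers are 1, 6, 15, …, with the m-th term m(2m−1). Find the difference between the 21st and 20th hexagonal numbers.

Consecutive hexagonal numbers differ by 4n − 3: here 4·21 − 3 = 81.

81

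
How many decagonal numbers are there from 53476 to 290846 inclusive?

The n-th decagonal number is n(4n−3).
Smallest index with value ≥ 53476: n = 116 (giving 53476).
Largest index with value ≤ 290846: n = 270 (giving 290790).
Indices 116 through 270: 155 terms.

155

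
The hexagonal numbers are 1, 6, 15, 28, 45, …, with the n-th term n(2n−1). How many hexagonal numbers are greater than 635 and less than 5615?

The n-th hexagonal number is n(2n−1).
Smallest index with value > 635: n = 19 (giving 703).
Largest index with value < 5615: n = 53 (giving 5565).
Indices 19 through 53: 35 terms.

35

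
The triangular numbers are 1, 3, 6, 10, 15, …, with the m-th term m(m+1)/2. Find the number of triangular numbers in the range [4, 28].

The n-th triangular number is n(n+1)/2.
Smallest index with value ≥ 4: n = 3 (giving 6).
Largest index with value ≤ 28: n = 7 (giving 28).
Indices 3 through 7: 5 terms.

5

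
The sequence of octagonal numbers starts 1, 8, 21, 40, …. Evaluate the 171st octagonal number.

The 171st octagonal number is n(3n−2) with n = 171.
171·(3·171 − 2) = 171·511 = 87381.

87381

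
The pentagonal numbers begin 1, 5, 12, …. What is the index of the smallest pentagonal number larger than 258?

14

Solve n(3n−1)/2 > 258 for integer n.
The largest n with value ≤ 258 is 13 (since 247 ≤ 258 < 287), so the first above is n = 14, value 287.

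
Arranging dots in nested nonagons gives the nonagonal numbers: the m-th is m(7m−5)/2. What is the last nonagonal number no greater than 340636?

Solve n(7n−5)/2 ≤ 340636 for integer n.
n = 312 gives 339924 ≤ 340636, while n = 313 gives 342109 > 340636; so the answer is 339924.

339924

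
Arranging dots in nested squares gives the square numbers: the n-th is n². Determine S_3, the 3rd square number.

The 3rd square number is n² with n = 3.
3² = 9.

9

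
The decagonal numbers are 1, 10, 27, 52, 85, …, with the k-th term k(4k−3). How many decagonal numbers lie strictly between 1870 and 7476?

The n-th decagonal number is n(4n−3).
Smallest index with value > 1870: n = 23 (giving 2047).
Largest index with value < 7476: n = 43 (giving 7267).
Indices 23 through 43: 21 terms.

21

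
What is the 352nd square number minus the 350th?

1404

352² = 123904 and 350² = 122500.
Difference: 123904 − 122500 = 1404.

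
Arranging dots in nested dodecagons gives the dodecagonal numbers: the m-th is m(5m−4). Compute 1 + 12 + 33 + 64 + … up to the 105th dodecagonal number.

1934765

Σ i(5i−4) = 5Σi² − 4Σi over i = 1..105.
Σi = 5565 and Σi² = 391405.
5·391405 − 4·5565 = 1934765.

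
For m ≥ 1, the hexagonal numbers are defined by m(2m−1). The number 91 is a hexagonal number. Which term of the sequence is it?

Set n(2n−1) = 91, giving 2n² − n − 91 = 0.
So n = (1 + 27) / 4 = 28/4 = 7.

7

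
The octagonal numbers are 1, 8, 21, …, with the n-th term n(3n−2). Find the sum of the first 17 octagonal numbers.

Σ i(3i−2) = 3Σi² − 2Σi over i = 1..17.
Σi = 153 and Σi² = 1785.
3·1785 − 2·153 = 5049.

5049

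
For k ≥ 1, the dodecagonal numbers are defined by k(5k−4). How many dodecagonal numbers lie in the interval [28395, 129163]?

86

The n-th dodecagonal number is n(5n−4).
Smallest index with value ≥ 28395: n = 76 (giving 28576).
Largest index with value ≤ 129163: n = 161 (giving 128961).
Indices 76 through 161: 86 terms.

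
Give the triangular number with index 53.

1431

53·54/2 = 2862/2 = 1431.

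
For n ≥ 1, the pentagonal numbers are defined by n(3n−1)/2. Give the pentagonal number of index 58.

5017

58·(3·58 − 1)/2 = 58·173/2 = 5017.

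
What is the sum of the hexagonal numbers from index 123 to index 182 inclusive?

2817590

Σ i(2i−1) = 2Σi² − Σi over i = 123..182.
Σi = 16653 − 7503 = 9150 and Σi² = 2026115 − 612745 = 1413370.
2·1413370 − 1·9150 = 2817590.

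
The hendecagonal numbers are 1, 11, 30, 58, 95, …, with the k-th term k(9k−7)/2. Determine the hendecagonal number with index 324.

471258

The 324th hendecagonal number is n(9n−7)/2 with n = 324.
324·(9·324 − 7)/2 = 324·2909/2 = 471258.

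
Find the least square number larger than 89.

100

Solve n² > 89 for integer n.
The largest n with value ≤ 89 is 9 (since 81 ≤ 89 < 100), so the first above is n = 10, value 100.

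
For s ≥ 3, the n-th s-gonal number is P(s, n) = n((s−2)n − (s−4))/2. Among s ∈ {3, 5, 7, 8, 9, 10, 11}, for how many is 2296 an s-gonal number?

s = 3: P(3, 67) = 2278 and P(3, 68) = 2346; 2296 is not s-gonal.
s = 5: P(5, 39) = 2262 and P(5, 40) = 2380; 2296 is not s-gonal.
s = 7: P(7, 30) = 2205 and P(7, 31) = 2356; 2296 is not s-gonal.
s = 8: P(8, 28) = 2296. ✓
s = 9: P(9, 25) = 2125 and P(9, 26) = 2301; 2296 is not s-gonal.
s = 10: P(10, 24) = 2232 and P(10, 25) = 2425; 2296 is not s-gonal.
s = 11: P(11, 22) = 2101 and P(11, 23) = 2300; 2296 is not s-gonal.
Hits: s ∈ {8} → 1.

1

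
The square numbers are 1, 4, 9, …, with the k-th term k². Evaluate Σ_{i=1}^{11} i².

Σ_{i=1}^{11} i² = 11·12·23/6 = 506.

506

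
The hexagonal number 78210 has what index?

198

Set n(2n−1) = 78210, giving 2n² − n − 78210 = 0.
So n = (1 + 791) / 4 = 792/4 = 198.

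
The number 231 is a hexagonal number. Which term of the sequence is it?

11

Set n(2n−1) = 231, giving 2n² − n − 231 = 0.
The discriminant is 1 + 8·231 = 1849, and √1849 = 43.
So n = (1 + 43) / 4 = 44/4 = 11.
Check: 11·(2·11 − 1) = 231. ✓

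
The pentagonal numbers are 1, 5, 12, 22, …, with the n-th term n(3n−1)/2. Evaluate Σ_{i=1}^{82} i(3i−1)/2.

Σ i(3i−1)/2 = (3Σi² − Σi) / 2 over i = 1..82.
Σi = 3403 and Σi² = 187165.
(3·187165 − 1·3403) / 2 = 558092/2 = 279046.

279046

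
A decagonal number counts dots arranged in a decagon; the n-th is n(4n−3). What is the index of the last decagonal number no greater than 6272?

39

Solve n(4n−3) ≤ 6272 for integer n.
n = 39 gives 5967 ≤ 6272, while n = 40 gives 6280 > 6272; so the answer is index 39.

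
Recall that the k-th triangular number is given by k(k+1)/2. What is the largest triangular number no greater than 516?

Solve n(n+1)/2 ≤ 516 for integer n.
n = 31 gives 496 ≤ 516, while n = 32 gives 528 > 516; so the answer is 496.

496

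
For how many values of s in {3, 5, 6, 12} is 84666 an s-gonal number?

2

s = 3: P(3, 411) = 84666. ✓
s = 5: P(5, 237) = 84135 and P(5, 238) = 84847; 84666 is not s-gonal.
s = 6: P(6, 206) = 84666. ✓
s = 12: P(12, 130) = 83980 and P(12, 131) = 85281; 84666 is not s-gonal.
Hits: s ∈ {3, 6} → 2.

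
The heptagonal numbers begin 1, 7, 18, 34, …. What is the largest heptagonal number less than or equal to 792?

Solve n(5n−3)/2 ≤ 792 for integer n.
n = 18 gives 783 ≤ 792, while n = 19 gives 874 > 792; so the answer is 783.

783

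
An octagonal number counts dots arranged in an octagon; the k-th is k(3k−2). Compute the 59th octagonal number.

The 59th octagonal number is n(3n−2) with n = 59.
59·(3·59 − 2) = 59·175 = 10325.

10325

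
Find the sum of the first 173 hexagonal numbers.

Σ i(2i−1) = 2Σi² − Σi over i = 1..173.
Σi = 15051 and Σi² = 1740899.
2·1740899 − 1·15051 = 3466747.

3466747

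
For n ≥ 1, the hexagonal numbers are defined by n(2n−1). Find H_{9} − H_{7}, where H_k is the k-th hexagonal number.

9·(2·9 − 1) = 153 and 7·(2·7 − 1) = 91.
Difference: 153 − 91 = 62.

62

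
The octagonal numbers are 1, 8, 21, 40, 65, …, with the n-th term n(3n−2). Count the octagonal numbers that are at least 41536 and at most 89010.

55

The n-th octagonal number is n(3n−2).
Smallest index with value ≥ 41536: n = 118 (giving 41536).
Largest index with value ≤ 89010: n = 172 (giving 88408).
Indices 118 through 172: 55 terms.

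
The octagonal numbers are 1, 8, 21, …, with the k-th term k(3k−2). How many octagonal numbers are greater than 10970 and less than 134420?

The n-th octagonal number is n(3n−2).
Smallest index with value > 10970: n = 61 (giving 11041).
Largest index with value < 134420: n = 212 (giving 134408).
Indices 61 through 212: 152 terms.

152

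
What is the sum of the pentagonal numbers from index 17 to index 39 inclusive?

28244

Σ i(3i−1)/2 = (3Σi² − Σi) / 2 over i = 17..39.
Σi = 780 − 136 = 644 and Σi² = 20540 − 1496 = 19044.
(3·19044 − 1·644) / 2 = 56488/2 = 28244.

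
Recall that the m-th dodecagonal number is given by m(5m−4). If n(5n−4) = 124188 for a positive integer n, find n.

Set n(5n−4) = 124188, giving 5n² − 4n − 124188 = 0.
The discriminant is 16 + 20·124188 = 2483776, and √2483776 = 1576.
So n = (4 + 1576) / 10 = 1580/10 = 158.

158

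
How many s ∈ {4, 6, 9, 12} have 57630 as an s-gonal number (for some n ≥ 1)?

s = 4: P(4, 240) = 57600 and P(4, 241) = 58081; 57630 is not s-gonal.
s = 6: P(6, 170) = 57630. ✓
s = 9: P(9, 128) = 57024 and P(9, 129) = 57921; 57630 is not s-gonal.
s = 12: P(12, 107) = 56817 and P(12, 108) = 57888; 57630 is not s-gonal.
Hits: s ∈ {6} → 1.

1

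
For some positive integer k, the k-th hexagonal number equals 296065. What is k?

Set n(2n−1) = 296065, giving 2n² − n − 296065 = 0.
So n = (1 + 1539) / 4 = 1540/4 = 385.

385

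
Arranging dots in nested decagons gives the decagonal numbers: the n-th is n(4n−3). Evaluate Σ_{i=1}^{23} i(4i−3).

16468

Σ i(4i−3) = 4Σi² − 3Σi over i = 1..23.
Σi = 276 and Σi² = 4324.
4·4324 − 3·276 = 16468.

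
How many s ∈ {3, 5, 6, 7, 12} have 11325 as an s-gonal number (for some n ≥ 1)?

1

s = 3: P(3, 150) = 11325. ✓
s = 5: P(5, 87) = 11310 and P(5, 88) = 11572; 11325 is not s-gonal.
s = 6: P(6, 75) = 11175 and P(6, 76) = 11476; 11325 is not s-gonal.
s = 7: P(7, 67) = 11122 and P(7, 68) = 11458; 11325 is not s-gonal.
s = 12: P(12, 47) = 10857 and P(12, 48) = 11328; 11325 is not s-gonal.
Hits: s ∈ {3} → 1.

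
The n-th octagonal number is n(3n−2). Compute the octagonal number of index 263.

The 263rd octagonal number is n(3n−2) with n = 263.
263·(3·263 − 2) = 263·787 = 206981.

206981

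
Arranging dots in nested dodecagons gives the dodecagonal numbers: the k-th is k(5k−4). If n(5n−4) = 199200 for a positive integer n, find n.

Set n(5n−4) = 199200, giving 5n² − 4n − 199200 = 0.
The discriminant is 16 + 20·199200 = 3984016, and √3984016 = 1996.
So n = (4 + 1996) / 10 = 2000/10 = 200.

200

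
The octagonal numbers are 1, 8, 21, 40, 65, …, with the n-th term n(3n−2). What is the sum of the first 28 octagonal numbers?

22330

Σ i(3i−2) = 3Σi² − 2Σi over i = 1..28.
Σi = 406 and Σi² = 7714.
3·7714 − 2·406 = 22330.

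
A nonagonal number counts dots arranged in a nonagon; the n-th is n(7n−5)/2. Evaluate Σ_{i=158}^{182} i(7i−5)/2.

Σ i(7i−5)/2 = (7Σi² − 5Σi) / 2 over i = 158..182.
Σi = 16653 − 12403 = 4250 and Σi² = 2026115 − 1302315 = 723800.
(7·723800 − 5·4250) / 2 = 5045350/2 = 2522675.

2522675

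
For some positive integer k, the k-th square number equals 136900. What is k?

370

We need n² = 136900, so n = √136900 = 370.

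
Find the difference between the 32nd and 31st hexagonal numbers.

Consecutive hexagonal numbers differ by 4n − 3: here 4·32 − 3 = 125.

125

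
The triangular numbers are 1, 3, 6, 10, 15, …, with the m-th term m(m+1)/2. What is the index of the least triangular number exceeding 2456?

Solve n(n+1)/2 > 2456 for integer n.
The largest n with value ≤ 2456 is 69 (since 2415 ≤ 2456 < 2485), so the first above is n = 70, value 2485.

70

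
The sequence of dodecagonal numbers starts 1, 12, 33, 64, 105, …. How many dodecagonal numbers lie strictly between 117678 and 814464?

250

The n-th dodecagonal number is n(5n−4).
Smallest index with value > 117678: n = 154 (giving 117964).
Largest index with value < 814464: n = 403 (giving 810433).
Indices 154 through 403: 250 terms.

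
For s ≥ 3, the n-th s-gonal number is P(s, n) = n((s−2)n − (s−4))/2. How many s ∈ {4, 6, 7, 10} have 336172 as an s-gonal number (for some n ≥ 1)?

1

s = 4: P(4, 579) = 335241 and P(4, 580) = 336400; 336172 is not s-gonal.
s = 6: P(6, 410) = 335790 and P(6, 411) = 337431; 336172 is not s-gonal.
s = 7: P(7, 367) = 336172. ✓
s = 10: P(10, 290) = 335530 and P(10, 291) = 337851; 336172 is not s-gonal.
Hits: s ∈ {7} → 1.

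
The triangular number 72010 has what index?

379

Set n(n+1)/2 = 72010, giving n² + n − 144020 = 0.
The discriminant is 1 + 8·72010 = 576081, and √576081 = 759.
So n = (-1 + 759) / 2 = 758/2 = 379.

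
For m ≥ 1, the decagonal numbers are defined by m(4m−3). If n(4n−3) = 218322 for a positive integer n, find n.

234

Set n(4n−3) = 218322, giving 4n² − 3n − 218322 = 0.
The discriminant is 9 + 16·218322 = 3493161, and √3493161 = 1869.
So n = (3 + 1869) / 8 = 1872/8 = 234.
Check: 234·(4·234 − 3) = 218322. ✓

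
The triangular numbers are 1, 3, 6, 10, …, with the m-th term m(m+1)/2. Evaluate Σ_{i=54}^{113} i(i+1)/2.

220670

Σ i(i+1)/2 = (Σi² + Σi) / 2 over i = 54..113.
Σi = 6441 − 1431 = 5010 and Σi² = 487369 − 51039 = 436330.
(1·436330 + 1·5010) / 2 = 441340/2 = 220670.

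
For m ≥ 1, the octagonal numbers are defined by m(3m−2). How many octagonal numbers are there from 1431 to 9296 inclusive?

34

The n-th octagonal number is n(3n−2).
Smallest index with value ≥ 1431: n = 23 (giving 1541).
Largest index with value ≤ 9296: n = 56 (giving 9296).
Indices 23 through 56: 34 terms.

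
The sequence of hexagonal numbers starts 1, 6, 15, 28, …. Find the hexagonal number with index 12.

276

The 12th hexagonal number is n(2n−1) with n = 12.
12·(2·12 − 1) = 12·23 = 276.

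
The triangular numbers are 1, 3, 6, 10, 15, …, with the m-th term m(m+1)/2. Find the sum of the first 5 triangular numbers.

Σ i(i+1)/2 = (Σi² + Σi) / 2 over i = 1..5.
Σi = 15 and Σi² = 55.
(1·55 + 1·15) / 2 = 70/2 = 35.

35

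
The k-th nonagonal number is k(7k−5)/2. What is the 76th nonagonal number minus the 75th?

Consecutive nonagonal numbers differ by 7n − 6: here 7·76 − 6 = 526.

526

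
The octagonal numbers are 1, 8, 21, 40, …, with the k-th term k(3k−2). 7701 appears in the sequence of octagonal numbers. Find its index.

51

Set n(3n−2) = 7701, giving 3n² − 2n − 7701 = 0.
The discriminant is 4 + 12·7701 = 92416, and √92416 = 304.
So n = (2 + 304) / 6 = 306/6 = 51.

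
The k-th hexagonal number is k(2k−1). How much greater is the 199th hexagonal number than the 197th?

1582

199·(2·199 − 1) = 79003 and 197·(2·197 − 1) = 77421.
Difference: 79003 − 77421 = 1582.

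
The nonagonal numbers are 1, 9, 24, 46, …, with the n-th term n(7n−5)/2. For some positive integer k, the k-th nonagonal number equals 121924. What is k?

187

Set n(7n−5)/2 = 121924, giving 7n² − 5n − 243848 = 0.
The discriminant is 25 + 56·121924 = 6827769, and √6827769 = 2613.
So n = (5 + 2613) / 14 = 2618/14 = 187.
Check: 187·(7·187 − 5)/2 = 121924. ✓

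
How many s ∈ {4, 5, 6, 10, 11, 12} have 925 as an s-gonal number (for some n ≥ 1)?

1

s = 4: P(4, 30) = 900 and P(4, 31) = 961; 925 is not s-gonal.
s = 5: P(5, 25) = 925. ✓
s = 6: P(6, 21) = 861 and P(6, 22) = 946; 925 is not s-gonal.
s = 10: P(10, 15) = 855 and P(10, 16) = 976; 925 is not s-gonal.
s = 11: P(11, 14) = 833 and P(11, 15) = 960; 925 is not s-gonal.
s = 12: P(12, 14) = 924 and P(12, 15) = 1065; 925 is not s-gonal.
Hits: s ∈ {5} → 1.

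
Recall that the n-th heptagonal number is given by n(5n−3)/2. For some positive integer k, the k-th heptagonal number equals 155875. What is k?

Set n(5n−3)/2 = 155875, giving 5n² − 3n − 311750 = 0.
The discriminant is 9 + 40·155875 = 6235009, and √6235009 = 2497.
So n = (3 + 2497) / 10 = 2500/10 = 250.
Check: 250·(5·250 − 3)/2 = 155875. ✓

250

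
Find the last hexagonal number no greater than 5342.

Solve n(2n−1) ≤ 5342 for integer n.
n = 51 gives 5151 ≤ 5342, while n = 52 gives 5356 > 5342; so the answer is 5151.

5151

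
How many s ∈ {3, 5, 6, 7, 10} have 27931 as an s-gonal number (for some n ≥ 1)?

s = 3: P(3, 235) = 27730 and P(3, 236) = 27966; 27931 is not s-gonal.
s = 5: P(5, 136) = 27676 and P(5, 137) = 28085; 27931 is not s-gonal.
s = 6: P(6, 118) = 27730 and P(6, 119) = 28203; 27931 is not s-gonal.
s = 7: P(7, 106) = 27931. ✓
s = 10: P(10, 83) = 27307 and P(10, 84) = 27972; 27931 is not s-gonal.
Hits: s ∈ {7} → 1.

1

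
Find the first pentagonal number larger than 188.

210

Solve n(3n−1)/2 > 188 for integer n.
The largest n with value ≤ 188 is 11 (since 176 ≤ 188 < 210), so the first above is n = 12, value 210.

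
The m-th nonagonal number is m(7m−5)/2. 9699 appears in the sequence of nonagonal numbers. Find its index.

53

Set n(7n−5)/2 = 9699, giving 7n² − 5n − 19398 = 0.
The discriminant is 25 + 56·9699 = 543169, and √543169 = 737.
So n = (5 + 737) / 14 = 742/14 = 53.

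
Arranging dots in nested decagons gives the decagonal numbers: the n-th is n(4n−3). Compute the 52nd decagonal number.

The 52nd decagonal number is n(4n−3) with n = 52.
52·(4·52 − 3) = 52·205 = 10660.

10660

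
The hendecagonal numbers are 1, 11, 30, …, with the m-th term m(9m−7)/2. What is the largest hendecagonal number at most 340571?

339350

Solve n(9n−7)/2 ≤ 340571 for integer n.
n = 275 gives 339350 ≤ 340571, while n = 276 gives 341826 > 340571; so the answer is 339350.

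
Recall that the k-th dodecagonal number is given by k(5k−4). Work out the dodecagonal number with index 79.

30889

The 79th dodecagonal number is n(5n−4) with n = 79.
79·(5·79 − 4) = 79·391 = 30889.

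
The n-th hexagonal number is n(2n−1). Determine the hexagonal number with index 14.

14·(2·14 − 1) = 14·27 = 378.

378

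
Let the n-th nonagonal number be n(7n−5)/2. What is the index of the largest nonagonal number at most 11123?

Solve n(7n−5)/2 ≤ 11123 for integer n.
n = 56 gives 10836 ≤ 11123, while n = 57 gives 11229 > 11123; so the answer is index 56.

56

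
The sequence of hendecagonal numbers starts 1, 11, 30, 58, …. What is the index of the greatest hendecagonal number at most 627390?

Solve n(9n−7)/2 ≤ 627390 for integer n.
n = 373 gives 624775 ≤ 627390, while n = 374 gives 628133 > 627390; so the answer is index 373.

373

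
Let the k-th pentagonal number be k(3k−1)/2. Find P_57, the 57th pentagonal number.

4845

The 57th pentagonal number is n(3n−1)/2 with n = 57.
57·(3·57 − 1)/2 = 57·170/2 = 57·85 = 4845.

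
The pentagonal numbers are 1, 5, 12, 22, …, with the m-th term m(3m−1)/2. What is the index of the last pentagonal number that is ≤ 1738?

34

Solve n(3n−1)/2 ≤ 1738 for integer n.
n = 34 gives 1717 ≤ 1738, while n = 35 gives 1820 > 1738; so the answer is index 34.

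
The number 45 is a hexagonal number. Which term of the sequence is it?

5

Set n(2n−1) = 45, giving 2n² − n − 45 = 0.
The discriminant is 1 + 8·45 = 361, and √361 = 19.
So n = (1 + 19) / 4 = 20/4 = 5.
Check: 5·(2·5 − 1) = 45. ✓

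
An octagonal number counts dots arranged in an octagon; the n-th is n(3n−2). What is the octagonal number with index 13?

13·(3·13 − 2) = 13·37 = 481.

481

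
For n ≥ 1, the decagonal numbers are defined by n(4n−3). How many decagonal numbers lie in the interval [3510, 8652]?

17

The n-th decagonal number is n(4n−3).
Smallest index with value ≥ 3510: n = 30 (giving 3510).
Largest index with value ≤ 8652: n = 46 (giving 8326).
Indices 30 through 46: 17 terms.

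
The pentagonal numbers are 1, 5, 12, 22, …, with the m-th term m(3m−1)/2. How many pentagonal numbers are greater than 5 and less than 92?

5

The n-th pentagonal number is n(3n−1)/2.
Smallest index with value > 5: n = 3 (giving 12).
Largest index with value < 92: n = 7 (giving 70).
Indices 3 through 7: 5 terms.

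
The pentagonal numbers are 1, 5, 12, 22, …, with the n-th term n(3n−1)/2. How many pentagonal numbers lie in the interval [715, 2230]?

The n-th pentagonal number is n(3n−1)/2.
Smallest index with value ≥ 715: n = 22 (giving 715).
Largest index with value ≤ 2230: n = 38 (giving 2147).
Indices 22 through 38: 17 terms.

17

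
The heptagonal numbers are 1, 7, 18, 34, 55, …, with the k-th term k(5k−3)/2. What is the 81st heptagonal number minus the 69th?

81·(5·81 − 3)/2 = 16281 and 69·(5·69 − 3)/2 = 11799.
Difference: 16281 − 11799 = 4482.

4482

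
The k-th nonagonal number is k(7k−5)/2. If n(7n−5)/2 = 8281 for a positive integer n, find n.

Set n(7n−5)/2 = 8281, giving 7n² − 5n − 16562 = 0.
The discriminant is 25 + 56·8281 = 463761, and √463761 = 681.
So n = (5 + 681) / 14 = 686/14 = 49.
Check: 49·(7·49 − 5)/2 = 8281. ✓

49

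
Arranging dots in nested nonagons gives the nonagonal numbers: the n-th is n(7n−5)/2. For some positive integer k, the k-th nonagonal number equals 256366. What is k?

271

Set n(7n−5)/2 = 256366, giving 7n² − 5n − 512732 = 0.
So n = (5 + 3789) / 14 = 3794/14 = 271.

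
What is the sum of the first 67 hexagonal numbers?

Σ i(2i−1) = 2Σi² − Σi over i = 1..67.
Σi = 2278 and Σi² = 102510.
2·102510 − 1·2278 = 202742.

202742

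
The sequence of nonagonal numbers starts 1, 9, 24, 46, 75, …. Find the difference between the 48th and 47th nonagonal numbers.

Consecutive nonagonal numbers differ by 7n − 6: here 7·48 − 6 = 330.

330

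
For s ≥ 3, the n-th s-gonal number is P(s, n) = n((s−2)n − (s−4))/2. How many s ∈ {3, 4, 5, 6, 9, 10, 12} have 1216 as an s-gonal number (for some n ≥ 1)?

s = 3: P(3, 48) = 1176 and P(3, 49) = 1225; 1216 is not s-gonal.
s = 4: P(4, 34) = 1156 and P(4, 35) = 1225; 1216 is not s-gonal.
s = 5: P(5, 28) = 1162 and P(5, 29) = 1247; 1216 is not s-gonal.
s = 6: P(6, 24) = 1128 and P(6, 25) = 1225; 1216 is not s-gonal.
s = 9: P(9, 19) = 1216. ✓
s = 10: P(10, 17) = 1105 and P(10, 18) = 1242; 1216 is not s-gonal.
s = 12: P(12, 16) = 1216. ✓
Hits: s ∈ {9, 12} → 2.

2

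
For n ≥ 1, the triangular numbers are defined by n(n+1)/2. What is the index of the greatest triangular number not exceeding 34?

7

Solve n(n+1)/2 ≤ 34 for integer n.
n = 7 gives 28 ≤ 34, while n = 8 gives 36 > 34; so the answer is index 7.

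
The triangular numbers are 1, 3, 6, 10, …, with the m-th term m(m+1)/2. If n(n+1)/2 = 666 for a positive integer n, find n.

36

Set n(n+1)/2 = 666, giving n² + n − 1332 = 0.
The discriminant is 1 + 8·666 = 5329, and √5329 = 73.
So n = (-1 + 73) / 2 = 72/2 = 36.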